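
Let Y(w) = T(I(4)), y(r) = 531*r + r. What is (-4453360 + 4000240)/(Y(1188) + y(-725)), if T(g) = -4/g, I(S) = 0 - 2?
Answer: 75520/64283 ≈ 1.1748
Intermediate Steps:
I(S) = -2
y(r) = 532*r
Y(w) = 2 (Y(w) = -4/(-2) = -4*(-½) = 2)
(-4453360 + 4000240)/(Y(1188) + y(-725)) = (-4453360 + 4000240)/(2 + 532*(-725)) = -453120/(2 - 385700) = -453120/(-385698) = -453120*(-1/385698) = 75520/64283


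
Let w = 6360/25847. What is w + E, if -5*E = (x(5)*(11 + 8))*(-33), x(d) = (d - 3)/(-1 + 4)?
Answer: 10835846/129235 ≈ 83.846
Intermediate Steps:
x(d) = -1 + d/3 (x(d) = (-3 + d)/3 = (-3 + d)*(⅓) = -1 + d/3)
E = 418/5 (E = -(-1 + (⅓)*5)*(11 + 8)*(-33)/5 = -(-1 + 5/3)*19*(-33)/5 = -(⅔)*19*(-33)/5 = -38*(-33)/15 = -⅕*(-418) = 418/5 ≈ 83.600)
w = 6360/25847 (w = 6360*(1/25847) = 6360/25847 ≈ 0.24606)
w + E = 6360/25847 + 418/5 = 10835846/129235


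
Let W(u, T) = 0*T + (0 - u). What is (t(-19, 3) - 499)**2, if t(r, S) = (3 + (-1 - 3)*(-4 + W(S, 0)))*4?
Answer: 140625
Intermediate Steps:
W(u, T) = -u (W(u, T) = 0 - u = -u)
t(r, S) = 76 + 16*S (t(r, S) = (3 + (-1 - 3)*(-4 - S))*4 = (3 - 4*(-4 - S))*4 = (3 + (16 + 4*S))*4 = (19 + 4*S)*4 = 76 + 16*S)
(t(-19, 3) - 499)**2 = ((76 + 16*3) - 499)**2 = ((76 + 48) - 499)**2 = (124 - 499)**2 = (-375)**2 = 140625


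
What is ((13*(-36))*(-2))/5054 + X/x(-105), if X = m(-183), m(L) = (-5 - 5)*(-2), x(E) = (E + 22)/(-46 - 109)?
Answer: 7872544/209741 ≈ 37.535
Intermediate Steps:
x(E) = -22/155 - E/155 (x(E) = (22 + E)/(-155) = (22 + E)*(-1/155) = -22/155 - E/155)
m(L) = 20 (m(L) = -10*(-2) = 20)
X = 20
((13*(-36))*(-2))/5054 + X/x(-105) = ((13*(-36))*(-2))/5054 + 20/(-22/155 - 1/155*(-105)) = -468*(-2)*(1/5054) + 20/(-22/155 + 21/31) = 936*(1/5054) + 20/(83/155) = 468/2527 + 20*(155/83) = 468/2527 + 3100/83 = 7872544/209741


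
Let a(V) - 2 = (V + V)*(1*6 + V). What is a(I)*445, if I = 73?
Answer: 5133520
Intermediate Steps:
a(V) = 2 + 2*V*(6 + V) (a(V) = 2 + (V + V)*(1*6 + V) = 2 + (2*V)*(6 + V) = 2 + 2*V*(6 + V))
a(I)*445 = (2 + 2*73**2 + 12*73)*445 = (2 + 2*5329 + 876)*445 = (2 + 10658 + 876)*445 = 11536*445 = 5133520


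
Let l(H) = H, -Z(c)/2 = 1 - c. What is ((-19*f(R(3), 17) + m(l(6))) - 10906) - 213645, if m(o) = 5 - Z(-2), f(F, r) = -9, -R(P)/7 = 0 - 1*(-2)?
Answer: -224369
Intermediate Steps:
Z(c) = -2 + 2*c (Z(c) = -2*(1 - c) = -2 + 2*c)
R(P) = -14 (R(P) = -7*(0 - 1*(-2)) = -7*(0 + 2) = -7*2 = -14)
m(o) = 11 (m(o) = 5 - (-2 + 2*(-2)) = 5 - (-2 - 4) = 5 - 1*(-6) = 5 + 6 = 11)
((-19*f(R(3), 17) + m(l(6))) - 10906) - 213645 = ((-19*(-9) + 11) - 10906) - 213645 = ((171 + 11) - 10906) - 213645 = (182 - 10906) - 213645 = -10724 - 213645 = -224369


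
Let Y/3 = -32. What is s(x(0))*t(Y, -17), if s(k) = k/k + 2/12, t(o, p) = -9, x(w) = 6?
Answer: -21/2 ≈ -10.500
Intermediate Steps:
Y = -96 (Y = 3*(-32) = -96)
s(k) = 7/6 (s(k) = 1 + 2*(1/12) = 1 + ⅙ = 7/6)
s(x(0))*t(Y, -17) = (7/6)*(-9) = -21/2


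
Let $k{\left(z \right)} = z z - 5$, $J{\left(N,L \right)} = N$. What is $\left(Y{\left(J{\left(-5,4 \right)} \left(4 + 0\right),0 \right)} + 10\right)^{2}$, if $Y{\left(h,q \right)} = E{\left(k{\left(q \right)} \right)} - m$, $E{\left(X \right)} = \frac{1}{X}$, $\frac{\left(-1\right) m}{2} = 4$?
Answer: $\frac{7921}{25} \approx 316.84$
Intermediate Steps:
$m = -8$ ($m = \left(-2\right) 4 = -8$)
$k{\left(z \right)} = -5 + z^{2}$ ($k{\left(z \right)} = z^{2} - 5 = -5 + z^{2}$)
$Y{\left(h,q \right)} = 8 + \frac{1}{-5 + q^{2}}$ ($Y{\left(h,q \right)} = \frac{1}{-5 + q^{2}} - -8 = \frac{1}{-5 + q^{2}} + 8 = 8 + \frac{1}{-5 + q^{2}}$)
$\left(Y{\left(J{\left(-5,4 \right)} \left(4 + 0\right),0 \right)} + 10\right)^{2} = \left(\frac{-39 + 8 \cdot 0^{2}}{-5 + 0^{2}} + 10\right)^{2} = \left(\frac{-39 + 8 \cdot 0}{-5 + 0} + 10\right)^{2} = \left(\frac{-39 + 0}{-5} + 10\right)^{2} = \left(\left(- \frac{1}{5}\right) \left(-39\right) + 10\right)^{2} = \left(\frac{39}{5} + 10\right)^{2} = \left(\frac{89}{5}\right)^{2} = \frac{7921}{25}$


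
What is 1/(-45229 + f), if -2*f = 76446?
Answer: -1/83452 ≈ -1.1983e-5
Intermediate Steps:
f = -38223 (f = -½*76446 = -38223)
1/(-45229 + f) = 1/(-45229 - 38223) = 1/(-83452) = -1/83452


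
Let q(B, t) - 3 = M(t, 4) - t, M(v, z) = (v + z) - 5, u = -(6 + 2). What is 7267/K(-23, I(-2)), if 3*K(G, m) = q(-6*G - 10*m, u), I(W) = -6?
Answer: 21801/2 ≈ 10901.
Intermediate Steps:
u = -8 (u = -1*8 = -8)
M(v, z) = -5 + v + z
q(B, t) = 2 (q(B, t) = 3 + ((-5 + t + 4) - t) = 3 + ((-1 + t) - t) = 3 - 1 = 2)
K(G, m) = ⅔ (K(G, m) = (⅓)*2 = ⅔)
7267/K(-23, I(-2)) = 7267/(⅔) = 7267*(3/2) = 21801/2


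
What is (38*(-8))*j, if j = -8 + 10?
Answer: -608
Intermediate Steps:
j = 2
(38*(-8))*j = (38*(-8))*2 = -304*2 = -608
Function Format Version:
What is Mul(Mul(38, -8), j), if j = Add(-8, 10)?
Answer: -608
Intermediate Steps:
j = 2
Mul(Mul(38, -8), j) = Mul(Mul(38, -8), 2) = Mul(-304, 2) = -608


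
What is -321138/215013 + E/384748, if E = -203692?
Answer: -13946135935/6893818477 ≈ -2.0230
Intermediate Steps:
-321138/215013 + E/384748 = -321138/215013 - 203692/384748 = -321138*1/215013 - 203692*1/384748 = -107046/71671 - 50923/96187 = -13946135935/6893818477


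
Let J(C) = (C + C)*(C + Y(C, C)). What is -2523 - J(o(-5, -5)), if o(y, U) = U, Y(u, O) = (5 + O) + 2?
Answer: -2553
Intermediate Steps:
Y(u, O) = 7 + O
J(C) = 2*C*(7 + 2*C) (J(C) = (C + C)*(C + (7 + C)) = (2*C)*(7 + 2*C) = 2*C*(7 + 2*C))
-2523 - J(o(-5, -5)) = -2523 - 2*(-5)*(7 + 2*(-5)) = -2523 - 2*(-5)*(7 - 10) = -2523 - 2*(-5)*(-3) = -2523 - 1*30 = -2523 - 30 = -2553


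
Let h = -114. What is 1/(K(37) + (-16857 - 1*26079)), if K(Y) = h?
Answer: -1/43050 ≈ -2.3229e-5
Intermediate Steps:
K(Y) = -114
1/(K(37) + (-16857 - 1*26079)) = 1/(-114 + (-16857 - 1*26079)) = 1/(-114 + (-16857 - 26079)) = 1/(-114 - 42936) = 1/(-43050) = -1/43050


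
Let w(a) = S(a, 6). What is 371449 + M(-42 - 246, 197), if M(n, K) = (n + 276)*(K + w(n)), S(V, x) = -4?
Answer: 369133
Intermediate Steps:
w(a) = -4
M(n, K) = (-4 + K)*(276 + n) (M(n, K) = (n + 276)*(K - 4) = (276 + n)*(-4 + K) = (-4 + K)*(276 + n))
371449 + M(-42 - 246, 197) = 371449 + (-1104 - 4*(-42 - 246) + 276*197 + 197*(-42 - 246)) = 371449 + (-1104 - 4*(-288) + 54372 + 197*(-288)) = 371449 + (-1104 + 1152 + 54372 - 56736) = 371449 - 2316 = 369133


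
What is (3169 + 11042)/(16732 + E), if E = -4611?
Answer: 14211/12121 ≈ 1.1724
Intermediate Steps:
(3169 + 11042)/(16732 + E) = (3169 + 11042)/(16732 - 4611) = 14211/12121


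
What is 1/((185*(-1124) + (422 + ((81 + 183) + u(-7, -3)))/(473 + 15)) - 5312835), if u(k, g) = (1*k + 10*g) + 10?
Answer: -488/2694137541 ≈ -1.8113e-7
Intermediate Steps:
u(k, g) = 10 + k + 10*g (u(k, g) = (k + 10*g) + 10 = 10 + k + 10*g)
1/((185*(-1124) + (422 + ((81 + 183) + u(-7, -3)))/(473 + 15)) - 5312835) = 1/((185*(-1124) + (422 + ((81 + 183) + (10 - 7 + 10*(-3))))/(473 + 15)) - 5312835) = 1/((-207940 + (422 + (264 + (10 - 7 - 30)))/488) - 5312835) = 1/((-207940 + (422 + (264 - 27))*(1/488)) - 5312835) = 1/((-207940 + (422 + 237)*(1/488)) - 5312835) = 1/((-207940 + 659*(1/488)) - 5312835) = 1/((-207940 + 659/488) - 5312835) = 1/(-101474061/488 - 5312835) = 1/(-2694137541/488) = -488/2694137541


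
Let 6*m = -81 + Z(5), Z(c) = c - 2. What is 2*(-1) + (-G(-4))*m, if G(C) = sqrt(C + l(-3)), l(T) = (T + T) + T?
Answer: -2 + 13*I*sqrt(13) ≈ -2.0 + 46.872*I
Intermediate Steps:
Z(c) = -2 + c
l(T) = 3*T (l(T) = 2*T + T = 3*T)
m = -13 (m = (-81 + (-2 + 5))/6 = (-81 + 3)/6 = (1/6)*(-78) = -13)
G(C) = sqrt(-9 + C) (G(C) = sqrt(C + 3*(-3)) = sqrt(C - 9) = sqrt(-9 + C))
2*(-1) + (-G(-4))*m = 2*(-1) - sqrt(-9 - 4)*(-13) = -2 - sqrt(-13)*(-13) = -2 - I*sqrt(13)*(-13) = -2 + 13*I*sqrt(13)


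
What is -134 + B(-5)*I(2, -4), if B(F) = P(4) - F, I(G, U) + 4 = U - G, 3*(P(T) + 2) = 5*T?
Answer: -692/3 ≈ -230.67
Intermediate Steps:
P(T) = -2 + 5*T/3 (P(T) = -2 + (5*T)/3 = -2 + 5*T/3)
I(G, U) = -4 + U - G (I(G, U) = -4 + (U - G) = -4 + U - G)
B(F) = 14/3 - F (B(F) = (-2 + (5/3)*4) - F = (-2 + 20/3) - F = 14/3 - F)
-134 + B(-5)*I(2, -4) = -134 + (14/3 - 1*(-5))*(-4 - 4 - 1*2) = -134 + (14/3 + 5)*(-4 - 4 - 2) = -134 + (29/3)*(-10) = -134 - 290/3 = -692/3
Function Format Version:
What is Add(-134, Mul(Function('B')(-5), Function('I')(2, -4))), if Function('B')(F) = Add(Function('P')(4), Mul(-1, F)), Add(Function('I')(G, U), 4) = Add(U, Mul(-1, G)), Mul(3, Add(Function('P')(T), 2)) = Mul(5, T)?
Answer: Rational(-692, 3) ≈ -230.67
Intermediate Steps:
Function('P')(T) = Add(-2, Mul(Rational(5, 3), T)) (Function('P')(T) = Add(-2, Mul(Rational(1, 3), Mul(5, T))) = Add(-2, Mul(Rational(5, 3), T)))
Function('I')(G, U) = Add(-4, U, Mul(-1, G)) (Function('I')(G, U) = Add(-4, Add(U, Mul(-1, G))) = Add(-4, U, Mul(-1, G)))
Function('B')(F) = Add(Rational(14, 3), Mul(-1, F)) (Function('B')(F) = Add(Add(-2, Mul(Rational(5, 3), 4)), Mul(-1, F)) = Add(Add(-2, Rational(20, 3)), Mul(-1, F)) = Add(Rational(14, 3), Mul(-1, F)))
Add(-134, Mul(Function('B')(-5), Function('I')(2, -4))) = Add(-134, Mul(Add(Rational(14, 3), Mul(-1, -5)), Add(-4, -4, Mul(-1, 2)))) = Add(-134, Mul(Add(Rational(14, 3), 5), Add(-4, -4, -2))) = Add(-134, Mul(Rational(29, 3), -10)) = Add(-134, Rational(-290, 3)) = Rational(-692, 3)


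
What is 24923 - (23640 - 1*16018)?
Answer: 17301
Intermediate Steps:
24923 - (23640 - 1*16018) = 24923 - (23640 - 16018) = 24923 - 1*7622 = 24923 - 7622 = 17301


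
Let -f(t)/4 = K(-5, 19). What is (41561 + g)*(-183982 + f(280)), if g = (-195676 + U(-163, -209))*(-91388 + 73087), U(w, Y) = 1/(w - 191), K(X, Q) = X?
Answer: -1976363418639041/3 ≈ -6.5879e+14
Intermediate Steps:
f(t) = 20 (f(t) = -4*(-5) = 20)
U(w, Y) = 1/(-191 + w)
g = 1267697550805/354 (g = (-195676 + 1/(-191 - 163))*(-91388 + 73087) = (-195676 + 1/(-354))*(-18301) = (-195676 - 1/354)*(-18301) = -69269305/354*(-18301) = 1267697550805/354 ≈ 3.5811e+9)
(41561 + g)*(-183982 + f(280)) = (41561 + 1267697550805/354)*(-183982 + 20) = (1267712263399/354)*(-183962) = -1976363418639041/3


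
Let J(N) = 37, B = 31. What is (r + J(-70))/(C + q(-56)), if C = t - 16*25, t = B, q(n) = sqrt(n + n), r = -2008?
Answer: 727299/136273 + 7884*I*sqrt(7)/136273 ≈ 5.3371 + 0.15307*I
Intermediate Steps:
q(n) = sqrt(2)*sqrt(n) (q(n) = sqrt(2*n) = sqrt(2)*sqrt(n))
t = 31
C = -369 (C = 31 - 16*25 = 31 - 400 = -369)
(r + J(-70))/(C + q(-56)) = (-2008 + 37)/(-369 + sqrt(2)*sqrt(-56)) = -1971/(-369 + sqrt(2)*(2*I*sqrt(14))) = -1971/(-369 + 4*I*sqrt(7))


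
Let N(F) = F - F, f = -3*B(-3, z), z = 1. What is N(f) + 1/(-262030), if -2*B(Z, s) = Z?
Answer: -1/262030 ≈ -3.8164e-6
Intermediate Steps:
B(Z, s) = -Z/2
f = -9/2 (f = -(-3)*(-3)/2 = -3*3/2 = -9/2 ≈ -4.5000)
N(F) = 0
N(f) + 1/(-262030) = 0 + 1/(-262030) = 0 - 1/262030 = -1/262030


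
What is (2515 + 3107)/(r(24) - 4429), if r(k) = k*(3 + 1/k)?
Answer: -937/726 ≈ -1.2906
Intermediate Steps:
(2515 + 3107)/(r(24) - 4429) = (2515 + 3107)/((1 + 3*24) - 4429) = 5622/((1 + 72) - 4429) = 5622/(73 - 4429) = 5622/(-4356) = 5622*(-1/4356) = -937/726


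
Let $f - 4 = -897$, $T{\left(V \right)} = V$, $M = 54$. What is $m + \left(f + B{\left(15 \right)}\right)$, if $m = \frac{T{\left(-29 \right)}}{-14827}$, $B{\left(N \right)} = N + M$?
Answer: $- \frac{12217419}{14827} \approx -824.0$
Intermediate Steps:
$f = -893$ ($f = 4 - 897 = -893$)
$B{\left(N \right)} = 54 + N$ ($B{\left(N \right)} = N + 54 = 54 + N$)
$m = \frac{29}{14827}$ ($m = - \frac{29}{-14827} = \left(-29\right) \left(- \frac{1}{14827}\right) = \frac{29}{14827} \approx 0.0019559$)
$m + \left(f + B{\left(15 \right)}\right) = \frac{29}{14827} + \left(-893 + \left(54 + 15\right)\right) = \frac{29}{14827} + \left(-893 + 69\right) = \frac{29}{14827} - 824 = - \frac{12217419}{14827}$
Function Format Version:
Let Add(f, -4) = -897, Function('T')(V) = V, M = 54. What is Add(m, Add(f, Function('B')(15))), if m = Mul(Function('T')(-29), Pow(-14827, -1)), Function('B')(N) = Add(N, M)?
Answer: Rational(-12217419, 14827) ≈ -824.00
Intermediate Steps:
f = -893 (f = Add(4, -897) = -893)
Function('B')(N) = Add(54, N) (Function('B')(N) = Add(N, 54) = Add(54, N))
m = Rational(29, 14827) (m = Mul(-29, Pow(-14827, -1)) = Mul(-29, Rational(-1, 14827)) = Rational(29, 14827) ≈ 0.0019559)
Add(m, Add(f, Function('B')(15))) = Add(Rational(29, 14827), Add(-893, Add(54, 15))) = Add(Rational(29, 14827), Add(-893, 69)) = Add(Rational(29, 14827), -824) = Rational(-12217419, 14827)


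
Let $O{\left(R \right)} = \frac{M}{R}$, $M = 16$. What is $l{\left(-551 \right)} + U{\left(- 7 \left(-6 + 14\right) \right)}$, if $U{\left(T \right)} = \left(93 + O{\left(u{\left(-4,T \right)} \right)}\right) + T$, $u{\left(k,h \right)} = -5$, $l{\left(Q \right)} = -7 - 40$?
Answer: $- \frac{66}{5} \approx -13.2$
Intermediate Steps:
$l{\left(Q \right)} = -47$ ($l{\left(Q \right)} = -7 - 40 = -47$)
$O{\left(R \right)} = \frac{16}{R}$
$U{\left(T \right)} = \frac{449}{5} + T$ ($U{\left(T \right)} = \left(93 + \frac{16}{-5}\right) + T = \left(93 + 16 \left(- \frac{1}{5}\right)\right) + T = \left(93 - \frac{16}{5}\right) + T = \frac{449}{5} + T$)
$l{\left(-551 \right)} + U{\left(- 7 \left(-6 + 14\right) \right)} = -47 + \left(\frac{449}{5} - 7 \left(-6 + 14\right)\right) = -47 + \left(\frac{449}{5} - 56\right) = -47 + \frac{169}{5} = - \frac{66}{5}$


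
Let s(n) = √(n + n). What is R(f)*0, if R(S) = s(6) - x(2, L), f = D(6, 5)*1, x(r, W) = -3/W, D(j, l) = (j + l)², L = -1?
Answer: 0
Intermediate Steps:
f = 121 (f = (6 + 5)²*1 = 11²*1 = 121*1 = 121)
s(n) = √2*√n (s(n) = √(2*n) = √2*√n)
R(S) = -3 + 2*√3 (R(S) = √2*√6 - (-3)/(-1) = 2*√3 - (-3)*(-1) = 2*√3 - 1*3 = 2*√3 - 3 = -3 + 2*√3)
R(f)*0 = (-3 + 2*√3)*0 = 0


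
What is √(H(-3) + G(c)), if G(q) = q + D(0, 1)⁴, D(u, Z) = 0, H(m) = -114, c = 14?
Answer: 10*I ≈ 10.0*I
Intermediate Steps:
G(q) = q (G(q) = q + 0⁴ = q + 0 = q)
√(H(-3) + G(c)) = √(-114 + 14) = √(-100) = 10*I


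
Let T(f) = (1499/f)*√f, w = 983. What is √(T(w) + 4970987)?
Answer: √(4803410057243 + 1473517*√983)/983 ≈ 2229.6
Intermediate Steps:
T(f) = 1499/√f
√(T(w) + 4970987) = √(1499/√983 + 4970987) = √(1499*(√983/983) + 4970987) = √(1499*√983/983 + 4970987) = √(4970987 + 1499*√983/983)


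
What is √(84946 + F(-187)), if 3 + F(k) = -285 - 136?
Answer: √84522 ≈ 290.73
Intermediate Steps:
F(k) = -424 (F(k) = -3 + (-285 - 136) = -3 - 421 = -424)
√(84946 + F(-187)) = √(84946 - 424) = √84522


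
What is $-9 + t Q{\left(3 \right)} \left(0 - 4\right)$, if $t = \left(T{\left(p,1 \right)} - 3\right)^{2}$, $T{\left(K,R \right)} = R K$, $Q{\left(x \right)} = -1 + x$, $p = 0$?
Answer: $-81$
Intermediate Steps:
$T{\left(K,R \right)} = K R$
$t = 9$ ($t = \left(0 \cdot 1 - 3\right)^{2} = \left(0 - 3\right)^{2} = \left(-3\right)^{2} = 9$)
$-9 + t Q{\left(3 \right)} \left(0 - 4\right) = -9 + 9 \left(-1 + 3\right) \left(0 - 4\right) = -9 + 9 \cdot 2 \left(-4\right) = -9 + 9 \left(-8\right) = -9 - 72 = -81$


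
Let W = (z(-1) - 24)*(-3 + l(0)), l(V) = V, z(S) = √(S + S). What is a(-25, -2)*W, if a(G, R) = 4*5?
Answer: 1440 - 60*I*√2 ≈ 1440.0 - 84.853*I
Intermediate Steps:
z(S) = √2*√S (z(S) = √(2*S) = √2*√S)
a(G, R) = 20
W = 72 - 3*I*√2 (W = (√2*√(-1) - 24)*(-3 + 0) = (√2*I - 24)*(-3) = (I*√2 - 24)*(-3) = (-24 + I*√2)*(-3) = 72 - 3*I*√2 ≈ 72.0 - 4.2426*I)
a(-25, -2)*W = 20*(72 - 3*I*√2) = 1440 - 60*I*√2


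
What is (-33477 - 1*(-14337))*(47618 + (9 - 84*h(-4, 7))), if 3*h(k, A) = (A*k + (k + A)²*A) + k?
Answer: -894967260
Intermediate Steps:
h(k, A) = k/3 + A*k/3 + A*(A + k)²/3 (h(k, A) = ((A*k + (k + A)²*A) + k)/3 = ((A*k + (A + k)²*A) + k)/3 = ((A*k + A*(A + k)²) + k)/3 = (k + A*k + A*(A + k)²)/3 = k/3 + A*k/3 + A*(A + k)²/3)
(-33477 - 1*(-14337))*(47618 + (9 - 84*h(-4, 7))) = (-33477 - 1*(-14337))*(47618 + (9 - 84*((⅓)*(-4) + (⅓)*7*(-4) + (⅓)*7*(7 - 4)²))) = (-33477 + 14337)*(47618 + (9 - 84*(-4/3 - 28/3 + (⅓)*7*3²))) = -19140*(47618 + (9 - 84*(-4/3 - 28/3 + (⅓)*7*9))) = -19140*(47618 + (9 - 84*(-4/3 - 28/3 + 21))) = -19140*(47618 + (9 - 84*31/3)) = -19140*(47618 + (9 - 868)) = -19140*(47618 - 859) = -19140*46759 = -894967260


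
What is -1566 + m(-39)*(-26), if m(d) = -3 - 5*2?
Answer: -1228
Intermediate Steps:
m(d) = -13 (m(d) = -3 - 10 = -13)
-1566 + m(-39)*(-26) = -1566 - 13*(-26) = -1566 + 338 = -1228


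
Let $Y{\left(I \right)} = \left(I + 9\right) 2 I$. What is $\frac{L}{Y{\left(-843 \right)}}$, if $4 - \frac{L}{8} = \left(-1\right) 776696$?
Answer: $\frac{172600}{39059} \approx 4.419$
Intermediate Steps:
$L = 6213600$ ($L = 32 - 8 \left(\left(-1\right) 776696\right) = 32 - -6213568 = 32 + 6213568 = 6213600$)
$Y{\left(I \right)} = I \left(18 + 2 I\right)$ ($Y{\left(I \right)} = \left(9 + I\right) 2 I = \left(18 + 2 I\right) I = I \left(18 + 2 I\right)$)
$\frac{L}{Y{\left(-843 \right)}} = \frac{6213600}{2 \left(-843\right) \left(9 - 843\right)} = \frac{6213600}{2 \left(-843\right) \left(-834\right)} = \frac{6213600}{1406124} = 6213600 \cdot \frac{1}{1406124} = \frac{172600}{39059}$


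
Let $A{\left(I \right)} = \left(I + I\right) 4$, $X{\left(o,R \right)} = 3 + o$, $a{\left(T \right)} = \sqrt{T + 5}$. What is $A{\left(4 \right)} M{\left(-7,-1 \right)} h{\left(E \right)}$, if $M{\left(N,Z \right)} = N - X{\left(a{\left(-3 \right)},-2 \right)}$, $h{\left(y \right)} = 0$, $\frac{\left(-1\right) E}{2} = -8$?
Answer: $0$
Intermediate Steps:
$E = 16$ ($E = \left(-2\right) \left(-8\right) = 16$)
$a{\left(T \right)} = \sqrt{5 + T}$
$M{\left(N,Z \right)} = -3 + N - \sqrt{2}$ ($M{\left(N,Z \right)} = N - \left(3 + \sqrt{5 - 3}\right) = N - \left(3 + \sqrt{2}\right) = -3 + N - \sqrt{2}$)
$A{\left(I \right)} = 8 I$ ($A{\left(I \right)} = 2 I 4 = 8 I$)
$A{\left(4 \right)} M{\left(-7,-1 \right)} h{\left(E \right)} = 8 \cdot 4 \left(-3 - 7 - \sqrt{2}\right) 0 = 32 \left(-10 - \sqrt{2}\right) 0 = \left(-320 - 32 \sqrt{2}\right) 0 = 0$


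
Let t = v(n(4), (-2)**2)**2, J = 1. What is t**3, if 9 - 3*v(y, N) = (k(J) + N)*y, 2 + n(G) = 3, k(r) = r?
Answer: 4096/729 ≈ 5.6187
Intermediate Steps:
n(G) = 1 (n(G) = -2 + 3 = 1)
v(y, N) = 3 - y*(1 + N)/3 (v(y, N) = 3 - (1 + N)*y/3 = 3 - y*(1 + N)/3)
t = 16/9 (t = (3 - 1/3*1 - 1/3*(-2)**2*1)**2 = (3 - 1/3 - 1/3*4*1)**2 = (3 - 1/3 - 4/3)**2 = (4/3)**2 = 16/9 ≈ 1.7778)
t**3 = (16/9)**3 = 4096/729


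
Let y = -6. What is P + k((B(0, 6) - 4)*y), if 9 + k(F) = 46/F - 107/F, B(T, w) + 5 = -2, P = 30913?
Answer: 2039603/66 ≈ 30903.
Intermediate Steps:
B(T, w) = -7 (B(T, w) = -5 - 2 = -7)
k(F) = -9 - 61/F (k(F) = -9 + (46/F - 107/F) = -9 - 61/F)
P + k((B(0, 6) - 4)*y) = 30913 + (-9 - 61*(-1/(6*(-7 - 4)))) = 30913 + (-9 - 61/((-11*(-6)))) = 30913 + (-9 - 61/66) = 30913 - 655/66 = 2039603/66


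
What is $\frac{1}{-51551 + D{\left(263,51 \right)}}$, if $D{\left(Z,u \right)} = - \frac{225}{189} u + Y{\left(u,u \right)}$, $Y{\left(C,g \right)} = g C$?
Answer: $- \frac{7}{343075} \approx -2.0404 \cdot 10^{-5}$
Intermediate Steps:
$Y{\left(C,g \right)} = C g$
$D{\left(Z,u \right)} = u^{2} - \frac{25 u}{21}$ ($D{\left(Z,u \right)} = - \frac{225}{189} u + u u = \left(-225\right) \frac{1}{189} u + u^{2} = - \frac{25 u}{21} + u^{2} = u^{2} - \frac{25 u}{21}$)
$\frac{1}{-51551 + D{\left(263,51 \right)}} = \frac{1}{-51551 + \frac{1}{21} \cdot 51 \left(-25 + 21 \cdot 51\right)} = \frac{1}{-51551 + \frac{1}{21} \cdot 51 \left(-25 + 1071\right)} = \frac{1}{-51551 + \frac{1}{21} \cdot 51 \cdot 1046} = \frac{1}{-51551 + \frac{17782}{7}} = \frac{1}{- \frac{343075}{7}} = - \frac{7}{343075}$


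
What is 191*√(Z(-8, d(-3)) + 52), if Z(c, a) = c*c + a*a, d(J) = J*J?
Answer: 191*√197 ≈ 2680.8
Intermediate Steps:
d(J) = J²
Z(c, a) = a² + c² (Z(c, a) = c² + a² = a² + c²)
191*√(Z(-8, d(-3)) + 52) = 191*√((((-3)²)² + (-8)²) + 52) = 191*√((9² + 64) + 52) = 191*√((81 + 64) + 52) = 191*√(145 + 52) = 191*√197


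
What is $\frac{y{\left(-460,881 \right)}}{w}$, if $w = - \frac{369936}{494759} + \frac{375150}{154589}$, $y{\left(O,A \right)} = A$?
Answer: $\frac{67382667463931}{128420802546} \approx 524.7$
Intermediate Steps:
$w = \frac{128420802546}{76484299051}$ ($w = \left(-369936\right) \frac{1}{494759} + 375150 \cdot \frac{1}{154589} = - \frac{369936}{494759} + \frac{375150}{154589} = \frac{128420802546}{76484299051} \approx 1.679$)
$\frac{y{\left(-460,881 \right)}}{w} = \frac{881}{\frac{128420802546}{76484299051}} = 881 \cdot \frac{76484299051}{128420802546} = \frac{67382667463931}{128420802546}$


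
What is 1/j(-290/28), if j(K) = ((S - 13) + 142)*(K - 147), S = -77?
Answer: -7/57278 ≈ -0.00012221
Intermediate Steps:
j(K) = -7644 + 52*K (j(K) = ((-77 - 13) + 142)*(K - 147) = (-90 + 142)*(-147 + K) = 52*(-147 + K) = -7644 + 52*K)
1/j(-290/28) = 1/(-7644 + 52*(-290/28)) = 1/(-7644 + 52*(-290*1/28)) = 1/(-7644 + 52*(-145/14)) = 1/(-7644 - 3770/7) = 1/(-57278/7) = -7/57278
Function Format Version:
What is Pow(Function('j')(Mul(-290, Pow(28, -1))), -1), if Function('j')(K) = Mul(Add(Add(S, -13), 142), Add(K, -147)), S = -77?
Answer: Rational(-7, 57278) ≈ -0.00012221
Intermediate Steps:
Function('j')(K) = Add(-7644, Mul(52, K)) (Function('j')(K) = Mul(Add(Add(-77, -13), 142), Add(K, -147)) = Mul(Add(-90, 142), Add(-147, K)) = Mul(52, Add(-147, K)) = Add(-7644, Mul(52, K)))
Pow(Function('j')(Mul(-290, Pow(28, -1))), -1) = Pow(Add(-7644, Mul(52, Mul(-290, Pow(28, -1)))), -1) = Pow(Add(-7644, Mul(52, Mul(-290, Rational(1, 28)))), -1) = Pow(Add(-7644, Mul(52, Rational(-145, 14))), -1) = Pow(Add(-7644, Rational(-3770, 7)), -1) = Pow(Rational(-57278, 7), -1) = Rational(-7, 57278)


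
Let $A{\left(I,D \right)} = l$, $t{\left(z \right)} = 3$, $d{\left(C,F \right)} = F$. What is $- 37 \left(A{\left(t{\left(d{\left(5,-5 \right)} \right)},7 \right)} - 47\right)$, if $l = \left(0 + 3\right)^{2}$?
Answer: $1406$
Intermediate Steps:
$l = 9$ ($l = 3^{2} = 9$)
$A{\left(I,D \right)} = 9$
$- 37 \left(A{\left(t{\left(d{\left(5,-5 \right)} \right)},7 \right)} - 47\right) = - 37 \left(9 - 47\right) = \left(-37\right) \left(-38\right) = 1406$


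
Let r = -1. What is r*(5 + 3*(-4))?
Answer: 7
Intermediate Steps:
r*(5 + 3*(-4)) = -(5 + 3*(-4)) = -(5 - 12) = -1*(-7) = 7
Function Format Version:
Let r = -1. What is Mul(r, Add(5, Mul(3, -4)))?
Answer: 7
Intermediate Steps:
Mul(r, Add(5, Mul(3, -4))) = Mul(-1, Add(5, Mul(3, -4))) = Mul(-1, Add(5, -12)) = Mul(-1, -7) = 7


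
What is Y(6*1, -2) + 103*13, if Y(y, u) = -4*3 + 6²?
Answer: 1363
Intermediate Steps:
Y(y, u) = 24 (Y(y, u) = -12 + 36 = 24)
Y(6*1, -2) + 103*13 = 24 + 103*13 = 24 + 1339 = 1363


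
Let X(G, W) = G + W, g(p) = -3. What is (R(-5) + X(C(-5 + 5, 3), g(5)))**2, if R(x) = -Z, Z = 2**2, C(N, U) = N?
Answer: 49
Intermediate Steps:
Z = 4
R(x) = -4 (R(x) = -1*4 = -4)
(R(-5) + X(C(-5 + 5, 3), g(5)))**2 = (-4 + ((-5 + 5) - 3))**2 = (-4 + (0 - 3))**2 = (-4 - 3)**2 = (-7)**2 = 49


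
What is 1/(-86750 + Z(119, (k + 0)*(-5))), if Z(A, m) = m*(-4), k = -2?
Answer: -1/86790 ≈ -1.1522e-5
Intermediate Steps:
Z(A, m) = -4*m
1/(-86750 + Z(119, (k + 0)*(-5))) = 1/(-86750 - 4*(-2 + 0)*(-5)) = 1/(-86750 - (-8)*(-5)) = 1/(-86750 - 4*10) = 1/(-86750 - 40) = 1/(-86790) = -1/86790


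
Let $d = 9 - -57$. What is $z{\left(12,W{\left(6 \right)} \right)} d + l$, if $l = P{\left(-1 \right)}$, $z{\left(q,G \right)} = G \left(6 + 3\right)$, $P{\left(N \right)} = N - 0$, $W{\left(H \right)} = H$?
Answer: $3563$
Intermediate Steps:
$P{\left(N \right)} = N$ ($P{\left(N \right)} = N + 0 = N$)
$z{\left(q,G \right)} = 9 G$ ($z{\left(q,G \right)} = G 9 = 9 G$)
$d = 66$ ($d = 9 + 57 = 66$)
$l = -1$
$z{\left(12,W{\left(6 \right)} \right)} d + l = 9 \cdot 6 \cdot 66 - 1 = 54 \cdot 66 - 1 = 3564 - 1 = 3563$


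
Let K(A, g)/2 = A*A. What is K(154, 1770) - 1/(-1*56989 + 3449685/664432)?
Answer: 1795864008048648/37861865563 ≈ 47432.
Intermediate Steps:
K(A, g) = 2*A**2 (K(A, g) = 2*(A*A) = 2*A**2)
K(154, 1770) - 1/(-1*56989 + 3449685/664432) = 2*154**2 - 1/(-1*56989 + 3449685/664432) = 2*23716 - 1/(-56989 + 3449685*(1/664432)) = 47432 - 1/(-56989 + 3449685/664432) = 47432 - 1/(-37861865563/664432) = 47432 - 1*(-664432/37861865563) = 47432 + 664432/37861865563 = 1795864008048648/37861865563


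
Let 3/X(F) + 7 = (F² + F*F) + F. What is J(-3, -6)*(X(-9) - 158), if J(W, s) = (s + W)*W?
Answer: -622755/146 ≈ -4265.4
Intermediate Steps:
J(W, s) = W*(W + s) (J(W, s) = (W + s)*W = W*(W + s))
X(F) = 3/(-7 + F + 2*F²) (X(F) = 3/(-7 + ((F² + F*F) + F)) = 3/(-7 + ((F² + F²) + F)) = 3/(-7 + (2*F² + F)) = 3/(-7 + (F + 2*F²)) = 3/(-7 + F + 2*F²))
J(-3, -6)*(X(-9) - 158) = (-3*(-3 - 6))*(3/(-7 - 9 + 2*(-9)²) - 158) = (-3*(-9))*(3/(-7 - 9 + 2*81) - 158) = 27*(3/(-7 - 9 + 162) - 158) = 27*(3/146 - 158) = 27*(-23065/146) = -622755/146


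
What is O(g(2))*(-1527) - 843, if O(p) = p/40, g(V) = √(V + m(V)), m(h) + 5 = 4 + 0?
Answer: -35247/40 ≈ -881.17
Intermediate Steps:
m(h) = -1 (m(h) = -5 + (4 + 0) = -5 + 4 = -1)
g(V) = √(-1 + V) (g(V) = √(V - 1) = √(-1 + V))
O(p) = p/40 (O(p) = p*(1/40) = p/40)
O(g(2))*(-1527) - 843 = (√(-1 + 2)/40)*(-1527) - 843 = (√1/40)*(-1527) - 843 = ((1/40)*1)*(-1527) - 843 = (1/40)*(-1527) - 843 = -1527/40 - 843 = -35247/40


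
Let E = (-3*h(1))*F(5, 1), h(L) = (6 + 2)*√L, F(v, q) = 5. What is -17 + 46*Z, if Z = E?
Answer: -5537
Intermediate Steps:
h(L) = 8*√L
E = -120 (E = -24*√1*5 = -24*5 = -120)
Z = -120
-17 + 46*Z = -17 + 46*(-120) = -17 - 5520 = -5537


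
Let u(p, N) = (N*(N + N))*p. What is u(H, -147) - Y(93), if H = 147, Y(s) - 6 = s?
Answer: 6352947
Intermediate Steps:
Y(s) = 6 + s
u(p, N) = 2*p*N² (u(p, N) = (N*(2*N))*p = (2*N²)*p = 2*p*N²)
u(H, -147) - Y(93) = 2*147*(-147)² - (6 + 93) = 2*147*21609 - 1*99 = 6353046 - 99 = 6352947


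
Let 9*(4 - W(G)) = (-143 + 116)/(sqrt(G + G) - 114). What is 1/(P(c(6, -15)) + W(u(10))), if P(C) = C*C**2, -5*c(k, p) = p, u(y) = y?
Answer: 401914/12448741 + 6*sqrt(5)/12448741 ≈ 0.032287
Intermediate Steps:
c(k, p) = -p/5
P(C) = C**3
W(G) = 4 + 3/(-114 + sqrt(2)*sqrt(G)) (W(G) = 4 - (-143 + 116)/(9*(sqrt(G + G) - 114)) = 4 - (-3)/(sqrt(2*G) - 114) = 4 - (-3)/(sqrt(2)*sqrt(G) - 114) = 4 - (-3)/(-114 + sqrt(2)*sqrt(G)) = 4 + 3/(-114 + sqrt(2)*sqrt(G)))
1/(P(c(6, -15)) + W(u(10))) = 1/((-1/5*(-15))**3 + (-453 + 4*sqrt(2)*sqrt(10))/(-114 + sqrt(2)*sqrt(10))) = 1/(3**3 + (-453 + 8*sqrt(5))/(-114 + 2*sqrt(5))) = 1/(27 + (-453 + 8*sqrt(5))/(-114 + 2*sqrt(5)))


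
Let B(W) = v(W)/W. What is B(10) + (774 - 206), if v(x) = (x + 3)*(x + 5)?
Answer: 1175/2 ≈ 587.50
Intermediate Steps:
v(x) = (3 + x)*(5 + x)
B(W) = (15 + W² + 8*W)/W
B(10) + (774 - 206) = (8 + 10 + 15/10) + (774 - 206) = (8 + 10 + 15*(⅒)) + 568 = (8 + 10 + 3/2) + 568 = 39/2 + 568 = 1175/2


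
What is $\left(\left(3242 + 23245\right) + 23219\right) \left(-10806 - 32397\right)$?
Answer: $-2147448318$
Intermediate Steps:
$\left(\left(3242 + 23245\right) + 23219\right) \left(-10806 - 32397\right) = \left(26487 + 23219\right) \left(-43203\right) = 49706 \left(-43203\right) = -2147448318$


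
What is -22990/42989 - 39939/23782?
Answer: -2263685851/1022364398 ≈ -2.2142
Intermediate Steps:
-22990/42989 - 39939/23782 = -2263685851/1022364398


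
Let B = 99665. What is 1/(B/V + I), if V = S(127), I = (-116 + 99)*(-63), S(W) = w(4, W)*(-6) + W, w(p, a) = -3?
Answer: 29/50992 ≈ 0.00056872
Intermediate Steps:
S(W) = 18 + W (S(W) = -3*(-6) + W = 18 + W)
I = 1071 (I = -17*(-63) = 1071)
V = 145 (V = 18 + 127 = 145)
1/(B/V + I) = 1/(99665/145 + 1071) = 1/(99665*(1/145) + 1071) = 1/(19933/29 + 1071) = 1/(50992/29) = 29/50992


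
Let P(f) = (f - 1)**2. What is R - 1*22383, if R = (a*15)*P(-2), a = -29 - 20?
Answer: -28998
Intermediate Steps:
a = -49
P(f) = (-1 + f)**2
R = -6615 (R = (-49*15)*(-1 - 2)**2 = -735*(-3)**2 = -735*9 = -6615)
R - 1*22383 = -6615 - 1*22383 = -6615 - 22383 = -28998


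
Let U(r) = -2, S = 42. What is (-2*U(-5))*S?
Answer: 168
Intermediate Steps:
(-2*U(-5))*S = -2*(-2)*42 = 4*42 = 168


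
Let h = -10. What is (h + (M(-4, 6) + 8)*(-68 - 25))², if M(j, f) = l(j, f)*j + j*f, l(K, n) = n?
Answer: 13764100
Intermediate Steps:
M(j, f) = 2*f*j (M(j, f) = f*j + j*f = f*j + f*j = 2*f*j)
(h + (M(-4, 6) + 8)*(-68 - 25))² = (-10 + (2*6*(-4) + 8)*(-68 - 25))² = (-10 + (-48 + 8)*(-93))² = (-10 - 40*(-93))² = (-10 + 3720)² = 3710² = 13764100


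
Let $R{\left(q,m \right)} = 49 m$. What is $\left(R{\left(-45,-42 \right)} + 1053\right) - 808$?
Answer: $-1813$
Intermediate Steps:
$\left(R{\left(-45,-42 \right)} + 1053\right) - 808 = \left(49 \left(-42\right) + 1053\right) - 808 = \left(-2058 + 1053\right) - 808 = -1005 - 808 = -1813$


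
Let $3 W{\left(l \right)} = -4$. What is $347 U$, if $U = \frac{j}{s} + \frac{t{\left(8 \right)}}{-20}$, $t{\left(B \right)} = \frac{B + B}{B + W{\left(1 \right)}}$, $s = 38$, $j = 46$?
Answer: $\frac{179746}{475} \approx 378.41$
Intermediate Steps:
$W{\left(l \right)} = - \frac{4}{3}$ ($W{\left(l \right)} = \frac{1}{3} \left(-4\right) = - \frac{4}{3}$)
$t{\left(B \right)} = \frac{2 B}{- \frac{4}{3} + B}$ ($t{\left(B \right)} = \frac{B + B}{B - \frac{4}{3}} = \frac{2 B}{- \frac{4}{3} + B}$)
$U = \frac{518}{475}$ ($U = \frac{46}{38} + \frac{6 \cdot 8 \frac{1}{-4 + 3 \cdot 8}}{-20} = 46 \cdot \frac{1}{38} + 6 \cdot 8 \frac{1}{-4 + 24} \left(- \frac{1}{20}\right) = \frac{23}{19} + 6 \cdot 8 \cdot \frac{1}{20} \left(- \frac{1}{20}\right) = \frac{23}{19} + \frac{12}{5} \left(- \frac{1}{20}\right) = \frac{23}{19} - \frac{3}{25} = \frac{518}{475} \approx 1.0905$)
$347 U = 347 \cdot \frac{518}{475} = \frac{179746}{475}$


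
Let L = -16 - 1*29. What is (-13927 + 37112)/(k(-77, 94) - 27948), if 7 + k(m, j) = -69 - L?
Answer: -23185/27979 ≈ -0.82866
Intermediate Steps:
L = -45 (L = -16 - 29 = -45)
k(m, j) = -31 (k(m, j) = -7 + (-69 - 1*(-45)) = -7 + (-69 + 45) = -7 - 24 = -31)
(-13927 + 37112)/(k(-77, 94) - 27948) = (-13927 + 37112)/(-31 - 27948) = 23185/(-27979) = 23185*(-1/27979) = -23185/27979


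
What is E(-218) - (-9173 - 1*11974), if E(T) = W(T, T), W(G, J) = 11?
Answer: 21158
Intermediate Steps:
E(T) = 11
E(-218) - (-9173 - 1*11974) = 11 - (-9173 - 1*11974) = 11 - (-9173 - 11974) = 11 - 1*(-21147) = 11 + 21147 = 21158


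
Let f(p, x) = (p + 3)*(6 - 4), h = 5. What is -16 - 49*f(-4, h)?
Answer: 82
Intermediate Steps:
f(p, x) = 6 + 2*p (f(p, x) = (3 + p)*2 = 6 + 2*p)
-16 - 49*f(-4, h) = -16 - 49*(6 + 2*(-4)) = -16 - 49*(6 - 8) = -16 - 49*(-2) = -16 + 98 = 82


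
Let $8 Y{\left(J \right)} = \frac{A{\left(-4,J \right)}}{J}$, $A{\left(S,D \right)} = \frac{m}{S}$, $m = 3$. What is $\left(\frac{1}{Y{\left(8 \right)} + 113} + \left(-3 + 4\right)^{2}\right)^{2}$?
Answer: $\frac{851530761}{836655625} \approx 1.0178$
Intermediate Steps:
$A{\left(S,D \right)} = \frac{3}{S}$
$Y{\left(J \right)} = - \frac{3}{32 J}$ ($Y{\left(J \right)} = \frac{\frac{3}{-4} \frac{1}{J}}{8} = \frac{3 \left(- \frac{1}{4}\right) \frac{1}{J}}{8} = \frac{\left(- \frac{3}{4}\right) \frac{1}{J}}{8} = - \frac{3}{32 J}$)
$\left(\frac{1}{Y{\left(8 \right)} + 113} + \left(-3 + 4\right)^{2}\right)^{2} = \left(\frac{1}{- \frac{3}{32 \cdot 8} + 113} + \left(-3 + 4\right)^{2}\right)^{2} = \left(\frac{1}{\left(- \frac{3}{32}\right) \frac{1}{8} + 113} + 1^{2}\right)^{2} = \left(\frac{1}{- \frac{3}{256} + 113} + 1\right)^{2} = \left(\frac{1}{\frac{28925}{256}} + 1\right)^{2} = \left(\frac{256}{28925} + 1\right)^{2} = \left(\frac{29181}{28925}\right)^{2} = \frac{851530761}{836655625}$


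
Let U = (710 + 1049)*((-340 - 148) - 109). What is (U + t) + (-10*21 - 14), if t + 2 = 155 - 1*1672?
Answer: -1051866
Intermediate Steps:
U = -1050123 (U = 1759*(-488 - 109) = 1759*(-597) = -1050123)
t = -1519 (t = -2 + (155 - 1*1672) = -2 + (155 - 1672) = -2 - 1517 = -1519)
(U + t) + (-10*21 - 14) = (-1050123 - 1519) + (-10*21 - 14) = -1051642 + (-210 - 14) = -1051642 - 224 = -1051866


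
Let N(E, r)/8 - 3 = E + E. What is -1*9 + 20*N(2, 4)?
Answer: 1111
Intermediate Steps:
N(E, r) = 24 + 16*E (N(E, r) = 24 + 8*(E + E) = 24 + 8*(2*E) = 24 + 16*E)
-1*9 + 20*N(2, 4) = -1*9 + 20*(24 + 16*2) = -9 + 20*(24 + 32) = -9 + 20*56 = -9 + 1120 = 1111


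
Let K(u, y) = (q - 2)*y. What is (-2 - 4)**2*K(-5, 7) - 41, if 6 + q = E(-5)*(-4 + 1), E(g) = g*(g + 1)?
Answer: -17177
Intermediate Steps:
E(g) = g*(1 + g)
q = -66 (q = -6 + (-5*(1 - 5))*(-4 + 1) = -6 - 5*(-4)*(-3) = -6 + 20*(-3) = -6 - 60 = -66)
K(u, y) = -68*y (K(u, y) = (-66 - 2)*y = -68*y)
(-2 - 4)**2*K(-5, 7) - 41 = (-2 - 4)**2*(-68*7) - 41 = (-6)**2*(-476) - 41 = 36*(-476) - 41 = -17136 - 41 = -17177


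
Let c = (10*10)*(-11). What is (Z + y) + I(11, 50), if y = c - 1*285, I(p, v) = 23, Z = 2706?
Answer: 1344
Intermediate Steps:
c = -1100 (c = 100*(-11) = -1100)
y = -1385 (y = -1100 - 1*285 = -1100 - 285 = -1385)
(Z + y) + I(11, 50) = (2706 - 1385) + 23 = 1321 + 23 = 1344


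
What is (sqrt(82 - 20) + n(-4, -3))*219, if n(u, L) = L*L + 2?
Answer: 2409 + 219*sqrt(62) ≈ 4133.4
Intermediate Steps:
n(u, L) = 2 + L**2 (n(u, L) = L**2 + 2 = 2 + L**2)
(sqrt(82 - 20) + n(-4, -3))*219 = (sqrt(82 - 20) + (2 + (-3)**2))*219 = (sqrt(62) + (2 + 9))*219 = (sqrt(62) + 11)*219 = (11 + sqrt(62))*219 = 2409 + 219*sqrt(62)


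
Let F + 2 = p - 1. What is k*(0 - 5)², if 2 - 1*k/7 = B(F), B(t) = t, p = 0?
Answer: 875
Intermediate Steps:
F = -3 (F = -2 + (0 - 1) = -2 - 1 = -3)
k = 35 (k = 14 - 7*(-3) = 14 + 21 = 35)
k*(0 - 5)² = 35*(0 - 5)² = 35*(-5)² = 35*25 = 875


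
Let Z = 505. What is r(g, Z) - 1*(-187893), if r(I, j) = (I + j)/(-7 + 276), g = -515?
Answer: 50543207/269 ≈ 1.8789e+5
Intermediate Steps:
r(I, j) = I/269 + j/269 (r(I, j) = (I + j)/269 = (I + j)*(1/269) = I/269 + j/269)
r(g, Z) - 1*(-187893) = ((1/269)*(-515) + (1/269)*505) - 1*(-187893) = (-515/269 + 505/269) + 187893 = -10/269 + 187893 = 50543207/269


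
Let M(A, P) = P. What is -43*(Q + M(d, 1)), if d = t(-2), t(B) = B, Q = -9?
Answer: 344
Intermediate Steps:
d = -2
-43*(Q + M(d, 1)) = -43*(-9 + 1) = -43*(-8) = 344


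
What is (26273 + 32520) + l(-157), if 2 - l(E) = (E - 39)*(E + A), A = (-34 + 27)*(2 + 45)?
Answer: -36461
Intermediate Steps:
A = -329 (A = -7*47 = -329)
l(E) = 2 - (-329 + E)*(-39 + E) (l(E) = 2 - (E - 39)*(E - 329) = 2 - (-39 + E)*(-329 + E) = 2 - (-329 + E)*(-39 + E))
(26273 + 32520) + l(-157) = (26273 + 32520) + (-12829 - 1*(-157)² + 368*(-157)) = 58793 + (-12829 - 1*24649 - 57776) = 58793 + (-12829 - 24649 - 57776) = 58793 - 95254 = -36461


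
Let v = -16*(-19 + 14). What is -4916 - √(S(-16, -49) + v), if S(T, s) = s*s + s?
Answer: -4916 - 8*√38 ≈ -4965.3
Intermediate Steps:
v = 80 (v = -16*(-5) = 80)
S(T, s) = s + s² (S(T, s) = s² + s = s + s²)
-4916 - √(S(-16, -49) + v) = -4916 - √(-49*(1 - 49) + 80) = -4916 - √(-49*(-48) + 80) = -4916 - √(2352 + 80) = -4916 - √2432 = -4916 - 8*√38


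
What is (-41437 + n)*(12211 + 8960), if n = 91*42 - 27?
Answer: -796918782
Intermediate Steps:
n = 3795 (n = 3822 - 27 = 3795)
(-41437 + n)*(12211 + 8960) = (-41437 + 3795)*(12211 + 8960) = -37642*21171 = -796918782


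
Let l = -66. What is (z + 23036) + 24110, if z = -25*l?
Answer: 48796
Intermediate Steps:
z = 1650 (z = -25*(-66) = 1650)
(z + 23036) + 24110 = (1650 + 23036) + 24110 = 24686 + 24110 = 48796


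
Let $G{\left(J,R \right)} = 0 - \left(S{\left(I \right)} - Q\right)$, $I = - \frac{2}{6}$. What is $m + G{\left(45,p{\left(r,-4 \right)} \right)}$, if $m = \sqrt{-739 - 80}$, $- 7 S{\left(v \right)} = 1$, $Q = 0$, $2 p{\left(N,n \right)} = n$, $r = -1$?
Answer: $\frac{1}{7} + 3 i \sqrt{91} \approx 0.14286 + 28.618 i$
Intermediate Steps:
$p{\left(N,n \right)} = \frac{n}{2}$
$I = - \frac{1}{3}$ ($I = \left(-2\right) \frac{1}{6} = - \frac{1}{3} \approx -0.33333$)
$S{\left(v \right)} = - \frac{1}{7}$ ($S{\left(v \right)} = \left(- \frac{1}{7}\right) 1 = - \frac{1}{7}$)
$G{\left(J,R \right)} = \frac{1}{7}$ ($G{\left(J,R \right)} = 0 - \left(- \frac{1}{7} - 0\right) = 0 - \left(- \frac{1}{7} + 0\right) = 0 - - \frac{1}{7} = 0 + \frac{1}{7} = \frac{1}{7}$)
$m = 3 i \sqrt{91}$ ($m = \sqrt{-819} = 3 i \sqrt{91} \approx 28.618 i$)
$m + G{\left(45,p{\left(r,-4 \right)} \right)} = 3 i \sqrt{91} + \frac{1}{7} = \frac{1}{7} + 3 i \sqrt{91}$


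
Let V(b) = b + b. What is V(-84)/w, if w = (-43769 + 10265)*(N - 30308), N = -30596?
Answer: -7/85021984 ≈ -8.2332e-8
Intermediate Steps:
V(b) = 2*b
w = 2040527616 (w = (-43769 + 10265)*(-30596 - 30308) = -33504*(-60904) = 2040527616)
V(-84)/w = (2*(-84))/2040527616 = -168*1/2040527616 = -7/85021984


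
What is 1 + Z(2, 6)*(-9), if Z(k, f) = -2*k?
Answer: 37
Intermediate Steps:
1 + Z(2, 6)*(-9) = 1 - 2*2*(-9) = 1 - 4*(-9) = 1 + 36 = 37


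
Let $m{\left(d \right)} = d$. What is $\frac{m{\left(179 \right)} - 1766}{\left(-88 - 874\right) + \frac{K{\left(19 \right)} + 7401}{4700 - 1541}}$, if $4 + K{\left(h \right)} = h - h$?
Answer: $\frac{16767}{10139} \approx 1.6537$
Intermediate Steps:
$K{\left(h \right)} = -4$ ($K{\left(h \right)} = -4 + \left(h - h\right) = -4 + 0 = -4$)
$\frac{m{\left(179 \right)} - 1766}{\left(-88 - 874\right) + \frac{K{\left(19 \right)} + 7401}{4700 - 1541}} = \frac{179 - 1766}{\left(-88 - 874\right) + \frac{-4 + 7401}{4700 - 1541}} = - \frac{1587}{\left(-88 - 874\right) + \frac{7397}{3159}} = - \frac{1587}{-962 + 7397 \cdot \frac{1}{3159}} = - \frac{1587}{-962 + \frac{569}{243}} = - \frac{1587}{- \frac{233197}{243}} = \left(-1587\right) \left(- \frac{243}{233197}\right) = \frac{16767}{10139}$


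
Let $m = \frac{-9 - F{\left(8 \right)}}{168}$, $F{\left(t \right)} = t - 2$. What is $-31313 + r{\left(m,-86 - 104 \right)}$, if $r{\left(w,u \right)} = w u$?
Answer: $- \frac{876289}{28} \approx -31296.0$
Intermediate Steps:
$F{\left(t \right)} = -2 + t$
$m = - \frac{5}{56}$ ($m = \frac{-9 - \left(-2 + 8\right)}{168} = \left(-9 - 6\right) \frac{1}{168} = \left(-15\right) \frac{1}{168} = - \frac{5}{56} \approx -0.089286$)
$r{\left(w,u \right)} = u w$
$-31313 + r{\left(m,-86 - 104 \right)} = -31313 + \left(-86 - 104\right) \left(- \frac{5}{56}\right) = -31313 - - \frac{475}{28} = -31313 + \frac{475}{28} = - \frac{876289}{28}$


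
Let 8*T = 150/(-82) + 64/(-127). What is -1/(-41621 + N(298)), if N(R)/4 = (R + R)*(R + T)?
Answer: -5207/3478878475 ≈ -1.4967e-6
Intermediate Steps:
T = -12149/41656 (T = (150/(-82) + 64/(-127))/8 = (150*(-1/82) + 64*(-1/127))/8 = (-75/41 - 64/127)/8 = (⅛)*(-12149/5207) = -12149/41656 ≈ -0.29165)
N(R) = 8*R*(-12149/41656 + R) (N(R) = 4*((R + R)*(R - 12149/41656)) = 4*((2*R)*(-12149/41656 + R)) = 4*(2*R*(-12149/41656 + R)) = 8*R*(-12149/41656 + R))
-1/(-41621 + N(298)) = -1/(-41621 + (1/5207)*298*(-12149 + 41656*298)) = -1/(-41621 + (1/5207)*298*(-12149 + 12413488)) = -1/(-41621 + (1/5207)*298*12401339) = -1/(-41621 + 3695599022/5207) = -1/3478878475/5207 = -1*5207/3478878475 = -5207/3478878475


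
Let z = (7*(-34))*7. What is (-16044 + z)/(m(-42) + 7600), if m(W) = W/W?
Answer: -1610/691 ≈ -2.3300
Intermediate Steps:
m(W) = 1
z = -1666 (z = -238*7 = -1666)
(-16044 + z)/(m(-42) + 7600) = (-16044 - 1666)/(1 + 7600) = -17710/7601 = -17710*1/7601 = -1610/691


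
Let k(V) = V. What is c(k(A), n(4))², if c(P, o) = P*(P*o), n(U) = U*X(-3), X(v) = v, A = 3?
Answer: 11664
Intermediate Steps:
n(U) = -3*U (n(U) = U*(-3) = -3*U)
c(P, o) = o*P²
c(k(A), n(4))² = (-3*4*3²)² = (-12*9)² = (-108)² = 11664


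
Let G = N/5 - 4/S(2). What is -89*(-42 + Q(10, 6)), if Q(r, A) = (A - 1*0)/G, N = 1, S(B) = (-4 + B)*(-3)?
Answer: 34176/7 ≈ 4882.3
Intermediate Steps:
S(B) = 12 - 3*B
G = -7/15 (G = 1/5 - 4/(12 - 3*2) = 1*(1/5) - 4/(12 - 6) = 1/5 - 4/6 = 1/5 - 4*1/6 = 1/5 - 2/3 = -7/15 ≈ -0.46667)
Q(r, A) = -15*A/7 (Q(r, A) = (A - 1*0)/(-7/15) = (A + 0)*(-15/7) = A*(-15/7) = -15*A/7)
-89*(-42 + Q(10, 6)) = -89*(-42 - 15/7*6) = -89*(-42 - 90/7) = -89*(-384/7) = 34176/7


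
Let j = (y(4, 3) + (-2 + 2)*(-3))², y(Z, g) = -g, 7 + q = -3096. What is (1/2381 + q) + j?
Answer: -7366813/2381 ≈ -3094.0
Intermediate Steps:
q = -3103 (q = -7 - 3096 = -3103)
j = 9 (j = (-1*3 + (-2 + 2)*(-3))² = (-3 + 0*(-3))² = (-3 + 0)² = (-3)² = 9)
(1/2381 + q) + j = (1/2381 - 3103) + 9 = -7388242/2381 + 9 = -7366813/2381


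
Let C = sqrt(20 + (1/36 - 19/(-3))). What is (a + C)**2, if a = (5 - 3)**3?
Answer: (48 + sqrt(949))**2/36 ≈ 172.51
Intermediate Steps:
a = 8 (a = 2**3 = 8)
C = sqrt(949)/6 (C = sqrt(20 + (1*(1/36) - 19*(-1/3))) = sqrt(20 + (1/36 + 19/3)) = sqrt(20 + 229/36) = sqrt(949/36) = sqrt(949)/6 ≈ 5.1343)
(a + C)**2 = (8 + sqrt(949)/6)**2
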